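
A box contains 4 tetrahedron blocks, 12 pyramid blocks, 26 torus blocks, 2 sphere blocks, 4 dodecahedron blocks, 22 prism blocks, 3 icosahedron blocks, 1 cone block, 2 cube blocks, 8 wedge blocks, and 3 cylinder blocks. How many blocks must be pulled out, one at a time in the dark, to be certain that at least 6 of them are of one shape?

40

An adversary could hand out at most 5 blocks per shape (7 shapes run out sooner): 4 + 5 + 5 + 2 + 4 + 5 + 3 + 1 + 2 + 5 + 3 = 39 blocks and still no shape has 6.
One more block lands in a shape already at 5, so 40 draws are enough and 39 are not.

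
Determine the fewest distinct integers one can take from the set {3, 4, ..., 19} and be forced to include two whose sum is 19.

11

A set avoiding the sum 19 can contain at most one of each pair {x, 19−x}, plus the 3 elements whose complement lies outside the range.
The integers 10, …, 19 (10 of them) are such a set: any two sum to at least 10+11 = 21 > 19.
By the pigeonhole principle, any 11th integer completes one of the 7 pairs, so 11 choices force a sum of 19.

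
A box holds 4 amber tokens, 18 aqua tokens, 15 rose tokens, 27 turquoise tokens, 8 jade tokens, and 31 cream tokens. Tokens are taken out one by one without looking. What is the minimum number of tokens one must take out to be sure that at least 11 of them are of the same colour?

The 6 colours are the holes; the tokens drawn are the pigeons.
To avoid 11 of any one colour, the worst case takes at most 10 of each colour, or every token of a colour that has fewer than 10.
That gives 4 + 10 + 10 + 10 + 8 + 10 = 52 tokens with no colour reaching 11.
The next token forces some colour to 11, so 52 + 1 = 53.

53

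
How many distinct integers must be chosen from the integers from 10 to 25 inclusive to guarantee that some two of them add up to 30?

12

Two chosen integers sum to 30 exactly when both halves of some pair {x, 30−x} with 10 ≤ x ≤ 30−x ≤ 20 are chosen — 5 such pairs.
The remaining 6 elements (those with no distinct partner in range) can never complete a 30-sum, so the worst case takes all of them and one from each pair: 6 + 5 = 11.
The 12th integer has to be the second member of some pair, so 11 + 1 = 12.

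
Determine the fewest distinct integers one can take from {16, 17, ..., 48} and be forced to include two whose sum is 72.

A set avoiding the sum 72 can contain at most one of each pair {x, 72−x}, plus the 9 elements whose complement lies outside the range or equal to its own complement.
The integers 16, …, 36 (21 of them) are such a set: any two sum to at least 16+17 = 33 and at most 35+36 = 71 < 72.
By the pigeonhole principle, any 22nd integer completes one of the 12 pairs, so 22 choices force a sum of 72.

22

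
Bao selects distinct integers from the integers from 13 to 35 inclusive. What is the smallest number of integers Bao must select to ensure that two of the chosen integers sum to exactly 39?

Group the elements by complementary pair {x, 39−x}: {13,26}, {14,25}, {15,24}, …, giving 7 two-element pairs and 9 integers whose partner 39−x falls outside [13,35].
Pigeonhole: treating each of those 16 groups as a pigeonhole, one can pick one integer per group — 16 integers — with no two summing to 39.
The 17th integer lands in an occupied pair, forcing a sum of 39.

17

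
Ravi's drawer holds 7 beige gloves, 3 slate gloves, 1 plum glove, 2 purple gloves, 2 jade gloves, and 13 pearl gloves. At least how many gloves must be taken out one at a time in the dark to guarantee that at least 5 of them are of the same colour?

17

By pigeonhole, the 6 colours are the holes; the gloves drawn are the pigeons.
To avoid 5 of any one colour, the worst case takes at most 4 of each colour, or every glove of a colour that has fewer than 4.
That gives 4 + 3 + 1 + 2 + 2 + 4 = 16 gloves with no colour reaching 5.
The next glove forces some colour to 5, so 16 + 1 = 17.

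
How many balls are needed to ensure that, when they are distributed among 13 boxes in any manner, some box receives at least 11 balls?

131

With 130 balls one could put exactly 10 in each of the 13 boxes, and no box would reach 11.
By the pigeonhole principle, one more ball must land in a box that already has 10, giving it 11.
So 13 × 10 + 1 = 131 balls are required.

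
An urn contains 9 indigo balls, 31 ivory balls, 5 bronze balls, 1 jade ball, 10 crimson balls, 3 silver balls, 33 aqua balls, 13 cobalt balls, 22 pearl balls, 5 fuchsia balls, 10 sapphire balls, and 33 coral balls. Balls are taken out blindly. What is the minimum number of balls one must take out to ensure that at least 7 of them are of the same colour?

63

An adversary could hand out at most 6 balls per colour (4 colours run out sooner): 6 + 6 + 5 + 1 + 6 + 3 + 6 + 6 + 6 + 5 + 6 + 6 = 62 balls and still no colour has 7.
By pigeonhole, one more ball lands in a colour already at 6, so 63 draws are enough and 62 are not.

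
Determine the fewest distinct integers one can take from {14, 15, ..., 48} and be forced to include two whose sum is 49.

Two chosen integers sum to 49 exactly when both halves of some pair {x, 49−x} with 14 ≤ x ≤ 49−x ≤ 35 are chosen — 11 such pairs.
The remaining 13 elements (those with no distinct partner in range) can never complete a 49-sum, so the worst case takes all of them and one from each pair: 13 + 11 = 24.
The 25th integer has to be the second member of some pair, so 24 + 1 = 25.

25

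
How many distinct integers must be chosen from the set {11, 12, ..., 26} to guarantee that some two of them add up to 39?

Two chosen integers sum to 39 exactly when both halves of some pair {x, 39−x} with 13 ≤ x ≤ 39−x ≤ 26 are chosen — 7 such pairs.
The remaining 2 elements (those with no distinct partner in range) can never complete a 39-sum, so the worst case takes all of them and one from each pair: 2 + 7 = 9.
By pigeonhole, the 10th integer has to be the second member of some pair, so 9 + 1 = 10.

10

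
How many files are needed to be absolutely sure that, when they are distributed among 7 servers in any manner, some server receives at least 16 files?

106

With 105 files one could put exactly 15 in each of the 7 servers, and no server would reach 16.
One more file must land in a server that already has 15, giving it 16.
So 7 × 15 + 1 = 106 files are required.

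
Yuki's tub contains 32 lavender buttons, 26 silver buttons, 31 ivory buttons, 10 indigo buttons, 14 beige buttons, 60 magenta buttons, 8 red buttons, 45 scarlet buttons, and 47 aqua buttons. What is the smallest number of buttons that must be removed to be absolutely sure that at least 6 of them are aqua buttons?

232

In the worst case for collecting aqua buttons, every non-aqua button comes out first.
There are 32 + 26 + 31 + 10 + 14 + 60 + 8 + 45 = 226 non-aqua buttons altogether.
After those, each further button must be aqua, so 226 + 6 = 232 draws guarantee 6 aqua buttons.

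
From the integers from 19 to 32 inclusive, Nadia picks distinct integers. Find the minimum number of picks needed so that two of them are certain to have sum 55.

10

A set avoiding the sum 55 can contain at most one of each pair {x, 55−x}, plus the 4 elements whose complement lies outside the range.
The integers 19, …, 27 (9 of them) are such a set: any two sum to at least 19+20 = 39 and at most 26+27 = 53 < 55.
Pigeonhole: any 10th integer completes one of the 5 pairs, so 10 choices force a sum of 55.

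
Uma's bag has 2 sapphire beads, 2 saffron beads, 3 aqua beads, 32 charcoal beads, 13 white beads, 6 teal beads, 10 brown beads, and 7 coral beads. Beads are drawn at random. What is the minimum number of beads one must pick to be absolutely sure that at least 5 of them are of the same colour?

An adversary could hand out at most 4 beads per colour (sapphire, saffron, aqua run out sooner): 2 + 2 + 3 + 4 + 4 + 4 + 4 + 4 = 27 beads and still no colour has 5.
One more bead lands in a colour already at 4, so 28 draws are enough and 27 are not.

28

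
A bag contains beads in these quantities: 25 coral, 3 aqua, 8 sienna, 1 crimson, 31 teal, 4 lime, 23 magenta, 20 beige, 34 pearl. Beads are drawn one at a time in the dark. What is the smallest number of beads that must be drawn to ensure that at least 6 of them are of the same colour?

The 9 colours are the holes; the beads drawn are the pigeons.
To avoid 6 of any one colour, the worst case takes at most 5 of each colour, or every bead of a colour that has fewer than 5.
That gives 5 + 3 + 5 + 1 + 5 + 4 + 5 + 5 + 5 = 38 beads with no colour reaching 6.
The next bead forces some colour to 6, so 38 + 1 = 39.

39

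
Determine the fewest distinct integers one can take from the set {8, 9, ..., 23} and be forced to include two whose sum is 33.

10

A set avoiding the sum 33 can contain at most one of each pair {x, 33−x}, plus the 2 elements whose complement lies outside the range.
The integers 8, …, 16 (9 of them) are such a set: any two sum to at least 8+9 = 17 and at most 15+16 = 31 < 33.
By the pigeonhole principle, any 10th integer completes one of the 7 pairs, so 10 choices force a sum of 33.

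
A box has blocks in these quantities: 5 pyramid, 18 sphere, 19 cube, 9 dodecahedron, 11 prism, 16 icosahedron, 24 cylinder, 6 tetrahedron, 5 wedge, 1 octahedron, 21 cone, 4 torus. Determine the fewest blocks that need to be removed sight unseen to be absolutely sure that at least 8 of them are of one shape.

71

Put each drawn block into a box by shape. The largest draw with every box below 8 takes min(count, 7) from each shape; shapes with fewer than 7 contribute all they have.
Σ min(cᵢ, 7) = 5 + 7 + 7 + 7 + 7 + 7 + 7 + 6 + 5 + 1 + 7 + 4 = 70.
Draw number 70 + 1 = 71 must push one box to 8.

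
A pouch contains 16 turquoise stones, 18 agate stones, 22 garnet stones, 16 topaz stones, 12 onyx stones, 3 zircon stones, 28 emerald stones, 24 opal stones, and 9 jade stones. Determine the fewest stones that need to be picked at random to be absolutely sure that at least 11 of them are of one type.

By the pigeonhole principle, put each drawn stone into a box by type. The largest draw with every box below 11 takes min(count, 10) from each type; types with fewer than 10 contribute all they have.
Σ min(cᵢ, 10) = 10 + 10 + 10 + 10 + 10 + 3 + 10 + 10 + 9 = 82.
Draw number 82 + 1 = 83 must push one box to 11.

83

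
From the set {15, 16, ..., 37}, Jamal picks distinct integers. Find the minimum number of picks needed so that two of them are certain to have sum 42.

A set avoiding the sum 42 can contain at most one of each pair {x, 42−x}, plus the 11 elements whose complement lies outside the range or equal to its own complement.
The integers 21, …, 37 (17 of them) are such a set: any two sum to at least 21+22 = 43 > 42.
By the pigeonhole principle, any 18th integer completes one of the 6 pairs, so 18 choices force a sum of 42.

18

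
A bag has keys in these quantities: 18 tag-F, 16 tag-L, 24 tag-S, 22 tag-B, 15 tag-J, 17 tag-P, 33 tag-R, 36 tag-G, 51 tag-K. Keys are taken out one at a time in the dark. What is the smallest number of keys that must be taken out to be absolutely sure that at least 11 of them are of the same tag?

The 9 tags are the holes; the keys drawn are the pigeons.
To avoid 11 of any one tag, the worst case takes at most 10 of each tag.
That gives 10 + 10 + 10 + 10 + 10 + 10 + 10 + 10 + 10 = 90 keys with no tag reaching 11.
The next key forces some tag to 11, so 90 + 1 = 91.

91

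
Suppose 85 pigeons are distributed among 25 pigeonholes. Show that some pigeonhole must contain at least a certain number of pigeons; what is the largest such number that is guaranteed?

4

Pigeonhole: the 25 pigeonholes are the holes and the 85 pigeons are the pigeons.
If every pigeonhole held at most 3 pigeons, the total would be at most 25 × 3 = 75, which is less than 85.
So some pigeonhole holds at least ⌈85/25⌉ = 4 pigeons.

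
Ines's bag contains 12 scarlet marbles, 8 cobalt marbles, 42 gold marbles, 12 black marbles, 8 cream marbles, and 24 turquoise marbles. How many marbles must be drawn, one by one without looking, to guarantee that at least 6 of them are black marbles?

In the worst case for collecting black marbles, every non-black marble comes out first.
There are 12 + 8 + 42 + 8 + 24 = 94 non-black marbles altogether.
After those, each further marble must be black, so 94 + 6 = 100 draws guarantee 6 black marbles.

100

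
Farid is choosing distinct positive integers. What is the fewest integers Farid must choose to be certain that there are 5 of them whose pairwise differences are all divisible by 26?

Integers whose pairwise differences are multiples of 26 are exactly those sharing a remainder mod 26. Pigeonhole: the 26 residue classes mod 26 are the pigeonholes.
With 104 integers one could put 4 in each residue class and have no class reach 5.
The 105th integer pushes some class to 5, so 26·4 + 1 = 105.

105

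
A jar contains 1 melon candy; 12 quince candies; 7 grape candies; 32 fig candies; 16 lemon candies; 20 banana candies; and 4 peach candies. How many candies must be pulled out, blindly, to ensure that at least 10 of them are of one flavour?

An adversary could hand out at most 9 candies per flavour (melon, grape, peach run out sooner): 1 + 9 + 7 + 9 + 9 + 9 + 4 = 48 candies and still no flavour has 10.
By pigeonhole, one more candy lands in a flavour already at 9, so 49 draws are enough and 48 are not.

49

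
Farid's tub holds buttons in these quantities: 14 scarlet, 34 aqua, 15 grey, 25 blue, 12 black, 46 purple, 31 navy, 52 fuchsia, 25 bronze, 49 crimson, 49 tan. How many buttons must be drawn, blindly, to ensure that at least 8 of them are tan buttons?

In the worst case for collecting tan buttons, every non-tan button comes out first.
There are 14 + 34 + 15 + 25 + 12 + 46 + 31 + 52 + 25 + 49 = 303 non-tan buttons altogether.
After those, each further button must be tan, so 303 + 8 = 311 draws guarantee 8 tan buttons.

311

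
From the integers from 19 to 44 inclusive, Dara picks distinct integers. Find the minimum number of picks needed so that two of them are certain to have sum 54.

19

Two chosen integers sum to 54 exactly when both halves of some pair {x, 54−x} with 19 ≤ x ≤ 54−x ≤ 35 are chosen — 8 such pairs.
The remaining 10 elements (those with no distinct partner in range) can never complete a 54-sum, so the worst case takes all of them and one from each pair: 10 + 8 = 18.
By the pigeonhole principle, the 19th integer has to be the second member of some pair, so 18 + 1 = 19.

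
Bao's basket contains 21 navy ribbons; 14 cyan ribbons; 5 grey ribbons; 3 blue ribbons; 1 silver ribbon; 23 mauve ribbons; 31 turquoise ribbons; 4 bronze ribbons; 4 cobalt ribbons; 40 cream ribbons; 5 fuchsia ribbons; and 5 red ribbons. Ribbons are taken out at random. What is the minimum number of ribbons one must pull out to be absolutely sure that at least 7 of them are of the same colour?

By the pigeonhole principle, put each drawn ribbon into a box by colour. The largest draw with every box below 7 takes min(count, 6) from each colour; colours with fewer than 6 contribute all they have.
Σ min(cᵢ, 6) = 6 + 6 + 5 + 3 + 1 + 6 + 6 + 4 + 4 + 6 + 5 + 5 = 57.
Draw number 57 + 1 = 58 must push one box to 7.

58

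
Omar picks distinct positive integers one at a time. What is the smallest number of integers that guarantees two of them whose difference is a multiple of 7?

8

Integers whose pairwise differences are multiples of 7 are exactly those sharing a remainder mod 7. The 7 residue classes mod 7 are the pigeonholes.
With 7 integers one could put 1 in each residue class and have no class reach 2.
The 8th integer pushes some class to 2, so 7·1 + 1 = 8.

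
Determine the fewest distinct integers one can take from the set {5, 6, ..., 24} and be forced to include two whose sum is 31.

12

Group the elements by complementary pair {x, 31−x}: {7,24}, {8,23}, {9,22}, …, giving 9 two-element pairs and 2 integers whose partner 31−x falls outside [5,24].
Treating each of those 11 groups as a pigeonhole, one can pick one integer per group — 11 integers — with no two summing to 31.
The 12th integer lands in an occupied pair, forcing a sum of 31.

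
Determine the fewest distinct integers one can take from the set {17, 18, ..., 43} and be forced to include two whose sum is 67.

Group the elements by complementary pair {x, 67−x}: {24,43}, {25,42}, {26,41}, …, giving 10 two-element pairs and 7 integers whose partner 67−x falls outside [17,43].
Pigeonhole: treating each of those 17 groups as a pigeonhole, one can pick one integer per group — 17 integers — with no two summing to 67.
The 18th integer lands in an occupied pair, forcing a sum of 67.

18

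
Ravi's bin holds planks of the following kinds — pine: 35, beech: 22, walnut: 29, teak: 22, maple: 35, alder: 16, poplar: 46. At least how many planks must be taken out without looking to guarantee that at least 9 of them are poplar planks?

In the worst case for collecting poplar planks, every non-poplar plank comes out first.
There are 35 + 22 + 29 + 22 + 35 + 16 = 159 non-poplar planks altogether.
After those, each further plank must be poplar, so 159 + 9 = 168 draws guarantee 9 poplar planks.

168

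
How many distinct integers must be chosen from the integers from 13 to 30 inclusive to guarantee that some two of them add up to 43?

10

A set avoiding the sum 43 can contain at most one of each pair {x, 43−x}.
The integers 22, …, 30 (9 of them) are such a set: any two sum to at least 22+23 = 45 > 43.
By pigeonhole, any 10th integer completes one of the 9 pairs, so 10 choices force a sum of 43.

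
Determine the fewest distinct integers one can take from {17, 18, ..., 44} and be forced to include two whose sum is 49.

21

Two chosen integers sum to 49 exactly when both halves of some pair {x, 49−x} with 17 ≤ x ≤ 49−x ≤ 32 are chosen — 8 such pairs.
The remaining 12 elements (those with no distinct partner in range) can never complete a 49-sum, so the worst case takes all of them and one from each pair: 12 + 8 = 20.
The 21st integer has to be the second member of some pair, so 20 + 1 = 21.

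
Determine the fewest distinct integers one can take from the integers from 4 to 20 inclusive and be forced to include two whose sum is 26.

Two chosen integers sum to 26 exactly when both halves of some pair {x, 26−x} with 6 ≤ x ≤ 26−x ≤ 20 are chosen — 7 such pairs.
The remaining 3 elements (those with no distinct partner in range) can never complete a 26-sum, so the worst case takes all of them and one from each pair: 3 + 7 = 10.
By the pigeonhole principle, the 11th integer has to be the second member of some pair, so 10 + 1 = 11.

11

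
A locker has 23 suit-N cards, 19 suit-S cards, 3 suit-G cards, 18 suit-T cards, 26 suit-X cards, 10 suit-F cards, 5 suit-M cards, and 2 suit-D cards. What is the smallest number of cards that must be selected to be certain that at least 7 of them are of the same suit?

41

By pigeonhole, the 8 suits are the holes; the cards drawn are the pigeons.
To avoid 7 of any one suit, the worst case takes at most 6 of each suit, or every card of a suit that has fewer than 6.
That gives 6 + 6 + 3 + 6 + 6 + 6 + 5 + 2 = 40 cards with no suit reaching 7.
The next card forces some suit to 7, so 40 + 1 = 41.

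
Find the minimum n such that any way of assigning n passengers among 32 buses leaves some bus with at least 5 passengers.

With 128 passengers one could put exactly 4 in each of the 32 buses, and no bus would reach 5.
One more passenger must land in a bus that already has 4, giving it 5.
So 32 × 4 + 1 = 129 passengers are required.

129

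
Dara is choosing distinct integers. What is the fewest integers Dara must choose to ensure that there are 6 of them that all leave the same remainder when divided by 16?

81

By pigeonhole, the 16 residue classes mod 16 are the pigeonholes.
With 80 integers one could put 5 in each residue class and have no class reach 6.
The 81st integer pushes some class to 6, so 16·5 + 1 = 81.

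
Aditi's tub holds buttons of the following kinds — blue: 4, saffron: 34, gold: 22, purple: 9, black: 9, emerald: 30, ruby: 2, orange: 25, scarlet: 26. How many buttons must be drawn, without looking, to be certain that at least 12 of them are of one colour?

Pigeonhole: put each drawn button into a box by colour. The largest draw with every box below 12 takes min(count, 11) from each colour; colours with fewer than 11 contribute all they have.
Σ min(cᵢ, 11) = 4 + 11 + 11 + 9 + 9 + 11 + 2 + 11 + 11 = 79.
Draw number 79 + 1 = 80 must push one box to 12.

80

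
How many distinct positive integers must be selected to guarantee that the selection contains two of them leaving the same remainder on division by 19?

20

By the pigeonhole principle, the 19 residue classes mod 19 are the pigeonholes.
With 19 integers one could put 1 in each residue class and have no class reach 2.
The 20th integer pushes some class to 2, so 19·1 + 1 = 20.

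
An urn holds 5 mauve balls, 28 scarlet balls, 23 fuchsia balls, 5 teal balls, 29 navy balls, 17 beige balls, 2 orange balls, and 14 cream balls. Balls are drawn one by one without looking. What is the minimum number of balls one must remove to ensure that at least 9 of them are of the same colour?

53

Pigeonhole: put each drawn ball into a box by colour. The largest draw with every box below 9 takes min(count, 8) from each colour; colours with fewer than 8 contribute all they have.
Σ min(cᵢ, 8) = 5 + 8 + 8 + 5 + 8 + 8 + 2 + 8 = 52.
Draw number 52 + 1 = 53 must push one box to 9.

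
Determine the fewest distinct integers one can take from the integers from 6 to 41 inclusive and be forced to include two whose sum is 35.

25

Group the elements by complementary pair {x, 35−x}: {6,29}, {7,28}, {8,27}, …, giving 12 two-element pairs and 12 integers whose partner 35−x falls outside [6,41].
Treating each of those 24 groups as a pigeonhole, one can pick one integer per group — 24 integers — with no two summing to 35.
The 25th integer lands in an occupied pair, forcing a sum of 35.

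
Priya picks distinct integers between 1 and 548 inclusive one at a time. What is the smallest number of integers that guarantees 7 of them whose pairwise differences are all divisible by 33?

199

Integers whose pairwise differences are multiples of 33 are exactly those sharing a remainder mod 33. The 33 residue classes mod 33 are the pigeonholes.
With 198 integers one could put 6 in each residue class and have no class reach 7.
The 199th integer pushes some class to 7, so 33·6 + 1 = 199.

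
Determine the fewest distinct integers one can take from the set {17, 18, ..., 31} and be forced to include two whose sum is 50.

A set avoiding the sum 50 can contain at most one of each pair {x, 50−x}, plus the 3 elements whose complement lies outside the range or equal to its own complement.
The integers 17, …, 25 (9 of them) are such a set: any two sum to at least 17+18 = 35 and at most 24+25 = 49 < 50.
Any 10th integer completes one of the 6 pairs, so 10 choices force a sum of 50.

10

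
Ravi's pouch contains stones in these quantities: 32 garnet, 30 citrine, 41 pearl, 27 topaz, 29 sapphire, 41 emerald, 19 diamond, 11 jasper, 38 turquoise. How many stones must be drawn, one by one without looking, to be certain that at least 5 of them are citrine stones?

243

In the worst case for collecting citrine stones, every non-citrine stone comes out first.
There are 32 + 41 + 27 + 29 + 41 + 19 + 11 + 38 = 238 non-citrine stones altogether.
After those, each further stone must be citrine, so 238 + 5 = 243 draws guarantee 5 citrine stones.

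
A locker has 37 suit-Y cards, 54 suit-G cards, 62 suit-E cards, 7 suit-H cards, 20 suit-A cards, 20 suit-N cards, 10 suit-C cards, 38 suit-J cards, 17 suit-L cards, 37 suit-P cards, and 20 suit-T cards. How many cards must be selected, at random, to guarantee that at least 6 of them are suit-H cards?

321

In the worst case for collecting suit-H cards, every non-suit-H card comes out first.
There are 37 + 54 + 62 + 20 + 20 + 10 + 38 + 17 + 37 + 20 = 315 non-suit-H cards altogether.
After those, each further card must be suit-H, so 315 + 6 = 321 draws guarantee 6 suit-H cards.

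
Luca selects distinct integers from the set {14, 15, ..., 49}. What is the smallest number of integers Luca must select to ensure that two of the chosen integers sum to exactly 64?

Group the elements by complementary pair {x, 64−x}: {15,49}, {16,48}, {17,47}, …, giving 17 two-element pairs, the single value 32 (it cannot pair with itself since the integers are distinct), and 1 integer whose partner 64−x falls outside [14,49].
By pigeonhole, treating each of those 19 groups as a pigeonhole, one can pick one integer per group — 19 integers — with no two summing to 64.
The 20th integer lands in an occupied pair, forcing a sum of 64.

20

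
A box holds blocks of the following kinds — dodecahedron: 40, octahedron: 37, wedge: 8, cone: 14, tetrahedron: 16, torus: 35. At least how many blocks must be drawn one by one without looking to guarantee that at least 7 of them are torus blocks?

122

In the worst case for collecting torus blocks, every non-torus block comes out first.
There are 40 + 37 + 8 + 14 + 16 = 115 non-torus blocks altogether.
After those, each further block must be torus, so 115 + 7 = 122 draws guarantee 7 torus blocks.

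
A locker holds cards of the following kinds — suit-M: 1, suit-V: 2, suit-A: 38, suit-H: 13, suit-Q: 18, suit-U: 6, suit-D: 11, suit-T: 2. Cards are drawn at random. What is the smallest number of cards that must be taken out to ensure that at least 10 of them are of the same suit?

Pigeonhole: the 8 suits are the holes; the cards drawn are the pigeons.
To avoid 10 of any one suit, the worst case takes at most 9 of each suit, or every card of a suit that has fewer than 9.
That gives 1 + 2 + 9 + 9 + 9 + 6 + 9 + 2 = 47 cards with no suit reaching 10.
The next card forces some suit to 10, so 47 + 1 = 48.

48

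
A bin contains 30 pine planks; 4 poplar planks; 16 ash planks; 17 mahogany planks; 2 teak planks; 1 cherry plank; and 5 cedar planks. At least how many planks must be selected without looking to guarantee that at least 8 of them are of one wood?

By the pigeonhole principle, the 7 woods are the holes; the planks drawn are the pigeons.
To avoid 8 of any one wood, the worst case takes at most 7 of each wood, or every plank of a wood that has fewer than 7.
That gives 7 + 4 + 7 + 7 + 2 + 1 + 5 = 33 planks with no wood reaching 8.
The next plank forces some wood to 8, so 33 + 1 = 34.

34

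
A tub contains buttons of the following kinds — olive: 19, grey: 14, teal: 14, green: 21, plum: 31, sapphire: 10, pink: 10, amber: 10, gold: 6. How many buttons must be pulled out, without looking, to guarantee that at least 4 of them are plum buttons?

In the worst case for collecting plum buttons, every non-plum button comes out first.
There are 19 + 14 + 14 + 21 + 10 + 10 + 10 + 6 = 104 non-plum buttons altogether.
After those, each further button must be plum, so 104 + 4 = 108 draws guarantee 4 plum buttons.

108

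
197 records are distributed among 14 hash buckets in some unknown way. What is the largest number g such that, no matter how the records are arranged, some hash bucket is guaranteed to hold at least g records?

By the pigeonhole principle, the 14 hash buckets are the holes and the 197 records are the pigeons.
If every hash bucket held at most 14 records, the total would be at most 14 × 14 = 196, which is less than 197.
So some hash bucket holds at least ⌈197/14⌉ = 15 records.

15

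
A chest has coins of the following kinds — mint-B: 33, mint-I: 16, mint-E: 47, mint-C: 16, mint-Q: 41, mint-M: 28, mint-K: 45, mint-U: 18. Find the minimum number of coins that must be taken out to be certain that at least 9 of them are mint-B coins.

220

In the worst case for collecting mint-B coins, every non-mint-B coin comes out first.
There are 16 + 47 + 16 + 41 + 28 + 45 + 18 = 211 non-mint-B coins altogether.
After those, each further coin must be mint-B, so 211 + 9 = 220 draws guarantee 9 mint-B coins.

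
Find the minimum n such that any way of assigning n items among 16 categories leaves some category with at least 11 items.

With 160 items one could put exactly 10 in each of the 16 categories, and no category would reach 11.
One more item must land in a category that already has 10, giving it 11.
So 16 × 10 + 1 = 161 items are required.

161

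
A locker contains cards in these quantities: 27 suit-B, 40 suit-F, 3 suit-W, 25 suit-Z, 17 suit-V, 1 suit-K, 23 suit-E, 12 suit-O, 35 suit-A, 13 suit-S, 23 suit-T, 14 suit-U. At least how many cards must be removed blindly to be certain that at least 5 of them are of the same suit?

45

The 12 suits are the holes; the cards drawn are the pigeons.
To avoid 5 of any one suit, the worst case takes at most 4 of each suit, or every card of a suit that has fewer than 4.
That gives 4 + 4 + 3 + 4 + 4 + 1 + 4 + 4 + 4 + 4 + 4 + 4 = 44 cards with no suit reaching 5.
The next card forces some suit to 5, so 44 + 1 = 45.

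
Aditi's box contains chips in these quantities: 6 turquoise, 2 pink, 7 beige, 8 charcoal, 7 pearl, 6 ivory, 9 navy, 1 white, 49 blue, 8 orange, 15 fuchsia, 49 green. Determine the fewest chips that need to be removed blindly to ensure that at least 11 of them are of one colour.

85

An adversary could hand out at most 10 chips per colour (9 colours run out sooner): 6 + 2 + 7 + 8 + 7 + 6 + 9 + 1 + 10 + 8 + 10 + 10 = 84 chips and still no colour has 11.
One more chip lands in a colour already at 10, so 85 draws are enough and 84 are not.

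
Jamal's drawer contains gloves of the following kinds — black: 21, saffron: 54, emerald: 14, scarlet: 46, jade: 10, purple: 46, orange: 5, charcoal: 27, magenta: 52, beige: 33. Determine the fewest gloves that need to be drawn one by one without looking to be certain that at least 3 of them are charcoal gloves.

In the worst case for collecting charcoal gloves, every non-charcoal glove comes out first.
There are 21 + 54 + 14 + 46 + 10 + 46 + 5 + 52 + 33 = 281 non-charcoal gloves altogether.
After those, each further glove must be charcoal, so 281 + 3 = 284 draws guarantee 3 charcoal gloves.

284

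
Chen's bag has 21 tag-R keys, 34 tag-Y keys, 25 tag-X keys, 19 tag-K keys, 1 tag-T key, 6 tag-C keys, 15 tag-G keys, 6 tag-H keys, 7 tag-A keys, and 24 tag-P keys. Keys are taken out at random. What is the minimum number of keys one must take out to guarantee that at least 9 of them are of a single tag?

By the pigeonhole principle, the 10 tags are the holes; the keys drawn are the pigeons.
To avoid 9 of any one tag, the worst case takes at most 8 of each tag, or every key of a tag that has fewer than 8.
That gives 8 + 8 + 8 + 8 + 1 + 6 + 8 + 6 + 7 + 8 = 68 keys with no tag reaching 9.
The next key forces some tag to 9, so 68 + 1 = 69.

69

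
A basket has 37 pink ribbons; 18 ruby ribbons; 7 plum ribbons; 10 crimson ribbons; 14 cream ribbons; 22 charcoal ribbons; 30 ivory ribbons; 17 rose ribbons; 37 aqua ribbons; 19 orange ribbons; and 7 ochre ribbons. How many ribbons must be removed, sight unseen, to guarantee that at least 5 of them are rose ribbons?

206

In the worst case for collecting rose ribbons, every non-rose ribbon comes out first.
There are 37 + 18 + 7 + 10 + 14 + 22 + 30 + 37 + 19 + 7 = 201 non-rose ribbons altogether.
After those, each further ribbon must be rose, so 201 + 5 = 206 draws guarantee 5 rose ribbons.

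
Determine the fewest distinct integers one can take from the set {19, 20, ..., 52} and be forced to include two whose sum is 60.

Group the elements by complementary pair {x, 60−x}: {19,41}, {20,40}, {21,39}, …, giving 11 two-element pairs, the single value 30 (it cannot pair with itself since the integers are distinct), and 11 integers whose partner 60−x falls outside [19,52].
Treating each of those 23 groups as a pigeonhole, one can pick one integer per group — 23 integers — with no two summing to 60.
The 24th integer lands in an occupied pair, forcing a sum of 60.

24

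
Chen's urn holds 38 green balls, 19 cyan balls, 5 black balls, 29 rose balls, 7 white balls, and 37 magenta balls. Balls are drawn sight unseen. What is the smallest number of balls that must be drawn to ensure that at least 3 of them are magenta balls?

101

In the worst case for collecting magenta balls, every non-magenta ball comes out first.
There are 38 + 19 + 5 + 29 + 7 = 98 non-magenta balls altogether.
After those, each further ball must be magenta, so 98 + 3 = 101 draws guarantee 3 magenta balls.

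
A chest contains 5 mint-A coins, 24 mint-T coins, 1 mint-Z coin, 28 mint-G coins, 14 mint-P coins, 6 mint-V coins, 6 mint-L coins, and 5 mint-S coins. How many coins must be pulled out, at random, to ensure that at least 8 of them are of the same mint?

An adversary could hand out at most 7 coins per mint (5 mints run out sooner): 5 + 7 + 1 + 7 + 7 + 6 + 6 + 5 = 44 coins and still no mint has 8.
One more coin lands in a mint already at 7, so 45 draws are enough and 44 are not.

45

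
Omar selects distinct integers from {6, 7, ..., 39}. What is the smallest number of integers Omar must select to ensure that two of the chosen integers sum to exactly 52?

22

Two chosen integers sum to 52 exactly when both halves of some pair {x, 52−x} with 13 ≤ x ≤ 52−x ≤ 39 are chosen — 13 such pairs.
The remaining 8 elements (those with no distinct partner in range) can never complete a 52-sum, so the worst case takes all of them and one from each pair: 8 + 13 = 21.
The 22nd integer has to be the second member of some pair, so 21 + 1 = 22.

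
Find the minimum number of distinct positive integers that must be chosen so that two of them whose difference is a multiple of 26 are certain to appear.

Integers whose pairwise differences are multiples of 26 are exactly those sharing a remainder mod 26. The 26 residue classes mod 26 are the pigeonholes.
With 26 integers one could put 1 in each residue class and have no class reach 2.
The 27th integer pushes some class to 2, so 26·1 + 1 = 27.

27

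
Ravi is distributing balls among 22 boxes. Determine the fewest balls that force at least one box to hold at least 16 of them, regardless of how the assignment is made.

With 330 balls one could put exactly 15 in each of the 22 boxes, and no box would reach 16.
By the pigeonhole principle, one more ball must land in a box that already has 15, giving it 16.
So 22 × 15 + 1 = 331 balls are required.

331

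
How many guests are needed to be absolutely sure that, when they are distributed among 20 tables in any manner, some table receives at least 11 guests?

With 200 guests one could put exactly 10 in each of the 20 tables, and no table would reach 11.
Pigeonhole: one more guest must land in a table that already has 10, giving it 11.
So 20 × 10 + 1 = 201 guests are required.

201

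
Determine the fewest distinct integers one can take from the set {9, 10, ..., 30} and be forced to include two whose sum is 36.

Two chosen integers sum to 36 exactly when both halves of some pair {x, 36−x} with 9 ≤ x ≤ 36−x ≤ 27 are chosen — 9 such pairs.
The remaining 4 elements (those with no distinct partner in range) can never complete a 36-sum, so the worst case takes all of them and one from each pair: 4 + 9 = 13.
By pigeonhole, the 14th integer has to be the second member of some pair, so 13 + 1 = 14.

14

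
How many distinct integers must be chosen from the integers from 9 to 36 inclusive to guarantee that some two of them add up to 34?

Two chosen integers sum to 34 exactly when both halves of some pair {x, 34−x} with 9 ≤ x ≤ 34−x ≤ 25 are chosen — 8 such pairs.
The remaining 12 elements (those with no distinct partner in range) can never complete a 34-sum, so the worst case takes all of them and one from each pair: 12 + 8 = 20.
Pigeonhole: the 21st integer has to be the second member of some pair, so 20 + 1 = 21.

21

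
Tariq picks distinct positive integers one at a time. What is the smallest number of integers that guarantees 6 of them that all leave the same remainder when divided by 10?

The 10 residue classes mod 10 are the pigeonholes.
With 50 integers one could put 5 in each residue class and have no class reach 6.
The 51st integer pushes some class to 6, so 10·5 + 1 = 51.

51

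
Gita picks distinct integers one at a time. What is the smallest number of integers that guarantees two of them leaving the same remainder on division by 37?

By the pigeonhole principle, the 37 residue classes mod 37 are the pigeonholes.
With 37 integers one could put 1 in each residue class and have no class reach 2.
The 38th integer pushes some class to 2, so 37·1 + 1 = 38.

38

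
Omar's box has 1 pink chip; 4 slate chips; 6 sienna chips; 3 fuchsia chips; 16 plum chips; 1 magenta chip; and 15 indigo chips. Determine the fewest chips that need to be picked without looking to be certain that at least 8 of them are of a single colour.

30

An adversary could hand out at most 7 chips per colour (5 colours run out sooner): 1 + 4 + 6 + 3 + 7 + 1 + 7 = 29 chips and still no colour has 8.
Pigeonhole: one more chip lands in a colour already at 7, so 30 draws are enough and 29 are not.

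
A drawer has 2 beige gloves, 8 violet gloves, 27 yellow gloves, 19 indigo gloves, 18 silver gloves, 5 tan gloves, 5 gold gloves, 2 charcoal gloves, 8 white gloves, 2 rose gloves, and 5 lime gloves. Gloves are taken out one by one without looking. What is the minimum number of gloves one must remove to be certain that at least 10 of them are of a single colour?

An adversary could hand out at most 9 gloves per colour (8 colours run out sooner): 2 + 8 + 9 + 9 + 9 + 5 + 5 + 2 + 8 + 2 + 5 = 64 gloves and still no colour has 10.
By the pigeonhole principle, one more glove lands in a colour already at 9, so 65 draws are enough and 64 are not.

65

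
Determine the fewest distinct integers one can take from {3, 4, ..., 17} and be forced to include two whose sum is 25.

Two chosen integers sum to 25 exactly when both halves of some pair {x, 25−x} with 8 ≤ x ≤ 25−x ≤ 17 are chosen — 5 such pairs.
The remaining 5 elements (those with no distinct partner in range) can never complete a 25-sum, so the worst case takes all of them and one from each pair: 5 + 5 = 10.
The 11th integer has to be the second member of some pair, so 10 + 1 = 11.

11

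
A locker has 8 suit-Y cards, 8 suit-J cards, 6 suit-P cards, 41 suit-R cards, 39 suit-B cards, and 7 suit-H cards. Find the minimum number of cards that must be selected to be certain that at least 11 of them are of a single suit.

50

An adversary could hand out at most 10 cards per suit (4 suits run out sooner): 8 + 8 + 6 + 10 + 10 + 7 = 49 cards and still no suit has 11.
One more card lands in a suit already at 10, so 50 draws are enough and 49 are not.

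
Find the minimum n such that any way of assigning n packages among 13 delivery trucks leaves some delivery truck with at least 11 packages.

With 130 packages one could put exactly 10 in each of the 13 delivery trucks, and no delivery truck would reach 11.
One more package must land in a delivery truck that already has 10, giving it 11.
So 13 × 10 + 1 = 131 packages are required.

131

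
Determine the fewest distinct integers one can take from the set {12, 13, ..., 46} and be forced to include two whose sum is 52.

22

Group the elements by complementary pair {x, 52−x}: {12,40}, {13,39}, {14,38}, …, giving 14 two-element pairs; the single value 26 (it cannot pair with itself since the integers are distinct); and 6 integers whose partner 52−x falls outside [12,46].
By pigeonhole, treating each of those 21 groups as a pigeonhole, one can pick one integer per group — 21 integers — with no two summing to 52.
The 22nd integer lands in an occupied pair, forcing a sum of 52.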